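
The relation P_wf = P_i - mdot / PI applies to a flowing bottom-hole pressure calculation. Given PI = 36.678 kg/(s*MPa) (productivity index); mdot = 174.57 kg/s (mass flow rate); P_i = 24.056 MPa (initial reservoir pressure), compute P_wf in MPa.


P_wf = P_i - mdot / PI
P_wf = 24.056 - 174.57 / 36.678
P_wf = 19.296 MPa


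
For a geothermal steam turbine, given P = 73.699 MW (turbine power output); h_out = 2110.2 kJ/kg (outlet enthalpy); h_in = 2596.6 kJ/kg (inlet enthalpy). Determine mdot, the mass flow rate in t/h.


mdot = P * 1000 / (h_in - h_out)
mdot = 73.699 * 1000 / (2596.6 - 2110.2)
mdot = 151.5193 kg/s
Convert: 151.5193 kg/s * 3.6 = 545.47 t/h
mdot = 545.47 t/h


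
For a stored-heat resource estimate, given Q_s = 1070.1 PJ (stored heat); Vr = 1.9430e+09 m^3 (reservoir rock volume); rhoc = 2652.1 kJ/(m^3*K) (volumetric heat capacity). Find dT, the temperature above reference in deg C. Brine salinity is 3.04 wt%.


dT = Q_s * 1e12 / (Vr * rhoc)
dT = 1070.1 * 1e12 / (1.9430e+09 * 2652.1)
dT = 207.6642 K
Convert (temperature difference, 1 K = 1 deg C): 207.6642 K = 207.6642 deg C
dT = 207.66 deg C


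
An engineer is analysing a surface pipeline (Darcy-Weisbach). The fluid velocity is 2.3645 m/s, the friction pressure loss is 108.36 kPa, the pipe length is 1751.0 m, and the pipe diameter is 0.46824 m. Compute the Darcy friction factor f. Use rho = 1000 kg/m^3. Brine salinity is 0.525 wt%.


f = dP*1000 / ((L/D)*(rho*vel^2/2))
f = 108.36*1000 / ((1751.0/0.46824)*(1000*2.3645^2/2))
f = 0.010366


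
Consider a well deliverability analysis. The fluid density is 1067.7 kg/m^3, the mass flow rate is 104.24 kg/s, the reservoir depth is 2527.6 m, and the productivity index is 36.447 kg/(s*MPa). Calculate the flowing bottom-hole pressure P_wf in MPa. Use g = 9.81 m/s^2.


Step 1: P_i = rho*g*h/1e6 = 1067.7*9.81*2527.6/1e6 = 26.47443 MPa
Step 2: P_wf = P_i - mdot/PI = 26.47443 - 104.24/36.447 = 23.614 MPa
P_wf = 23.614 MPa


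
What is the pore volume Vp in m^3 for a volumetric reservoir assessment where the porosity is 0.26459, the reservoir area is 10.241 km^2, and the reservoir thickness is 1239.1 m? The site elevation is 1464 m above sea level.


Vp = A * 1e6 * hr * phi
Vp = 10.241 * 1e6 * 1239.1 * 0.26459
Vp = 3.3575e+09 m^3


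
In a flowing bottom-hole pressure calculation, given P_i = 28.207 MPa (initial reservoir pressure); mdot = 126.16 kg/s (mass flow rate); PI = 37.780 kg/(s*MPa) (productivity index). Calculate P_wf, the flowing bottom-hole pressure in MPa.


P_wf = P_i - mdot / PI
P_wf = 28.207 - 126.16 / 37.780
P_wf = 24.868 MPa


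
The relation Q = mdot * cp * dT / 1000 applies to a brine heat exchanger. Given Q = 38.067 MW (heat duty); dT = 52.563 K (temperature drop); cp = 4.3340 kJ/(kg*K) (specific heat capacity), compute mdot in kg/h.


mdot = Q * 1000 / (cp * dT)
mdot = 38.067 * 1000 / (4.3340 * 52.563)
mdot = 167.1012 kg/s
Convert: 167.1012 kg/s * 3600.0 = 6.0156e+05 kg/h
mdot = 6.0156e+05 kg/h


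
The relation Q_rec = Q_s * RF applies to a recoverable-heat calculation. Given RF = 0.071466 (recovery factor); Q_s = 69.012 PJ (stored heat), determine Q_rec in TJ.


Q_rec = Q_s * RF
Q_rec = 69.012 * 0.071466
Q_rec = 4.932012 PJ
Convert: 4.932012 PJ * 1000.0 = 4932.0 TJ
Q_rec = 4932.0 TJ


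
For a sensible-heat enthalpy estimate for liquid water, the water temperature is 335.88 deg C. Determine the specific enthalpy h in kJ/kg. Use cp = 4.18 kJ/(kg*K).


h = cp * T
h = 4.18 * 335.88
h = 1404.0 kJ/kg


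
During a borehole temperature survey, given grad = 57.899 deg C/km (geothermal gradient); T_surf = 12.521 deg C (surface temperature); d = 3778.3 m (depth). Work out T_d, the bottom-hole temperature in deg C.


T_d = T_surf + grad * d / 1000
T_d = 12.521 + 57.899 * 3778.3 / 1000
T_d = 231.28 deg C


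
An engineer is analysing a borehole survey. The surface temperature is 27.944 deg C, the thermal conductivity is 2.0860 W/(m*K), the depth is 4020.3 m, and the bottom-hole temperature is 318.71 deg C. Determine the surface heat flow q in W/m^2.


Step 1: grad = (T_d - T_surf)/d * 1000 = (318.71 - 27.944)/4020.3 * 1000 = 72.32445 deg C/km
Step 2: q = k * grad / 1000 = 2.086 * 72.32445 / 1000 = 0.15087 W/m^2
q = 0.15087 W/m^2


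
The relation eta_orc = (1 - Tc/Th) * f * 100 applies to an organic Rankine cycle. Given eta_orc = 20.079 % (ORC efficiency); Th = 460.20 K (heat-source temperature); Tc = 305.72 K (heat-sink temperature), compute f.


f = (eta_orc/100) / (1 - Tc/Th)
f = (20.079/100) / (1 - 305.72/460.20)
f = 0.59816


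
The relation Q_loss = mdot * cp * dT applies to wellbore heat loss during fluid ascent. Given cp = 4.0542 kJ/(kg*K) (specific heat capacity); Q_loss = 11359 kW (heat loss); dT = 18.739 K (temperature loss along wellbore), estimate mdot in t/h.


mdot = Q_loss / (cp * dT)
mdot = 11359 / (4.0542 * 18.739)
mdot = 149.5163 kg/s
Convert: 149.5163 kg/s * 3.6 = 538.26 t/h
mdot = 538.26 t/h


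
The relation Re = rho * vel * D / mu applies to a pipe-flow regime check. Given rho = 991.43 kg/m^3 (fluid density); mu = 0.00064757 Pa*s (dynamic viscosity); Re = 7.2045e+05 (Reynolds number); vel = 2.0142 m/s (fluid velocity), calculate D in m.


D = Re * mu / (rho * vel)
D = 7.2045e+05 * 0.00064757 / (991.43 * 2.0142)
D = 0.23363 m


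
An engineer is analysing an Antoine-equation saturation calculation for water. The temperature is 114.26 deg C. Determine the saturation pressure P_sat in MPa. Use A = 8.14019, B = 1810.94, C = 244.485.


P_sat = 10^(A - B/(C + T)) / 760 * 0.101325
P_sat = 10^(8.14019 - 1810.94/(244.485 + 114.26)) / 760 * 0.101325
P_sat = 0.16486 MPa


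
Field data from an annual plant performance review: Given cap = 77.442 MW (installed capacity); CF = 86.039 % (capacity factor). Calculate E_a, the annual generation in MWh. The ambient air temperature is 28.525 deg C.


E_a = CF / 100 * cap * 8760
E_a = 86.039 / 100 * 77.442 * 8760
E_a = 5.8368e+05 MWh


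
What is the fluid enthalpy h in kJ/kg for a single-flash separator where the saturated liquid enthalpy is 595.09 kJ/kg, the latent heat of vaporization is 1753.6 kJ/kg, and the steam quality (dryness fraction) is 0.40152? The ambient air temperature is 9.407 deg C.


h = hf + x * hfg
h = 595.09 + 0.40152 * 1753.6
h = 1299.2 kJ/kg


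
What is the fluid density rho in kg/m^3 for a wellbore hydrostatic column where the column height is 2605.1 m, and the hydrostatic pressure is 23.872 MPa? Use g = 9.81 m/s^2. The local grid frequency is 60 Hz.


rho = P * 1e6 / (g * h)
rho = 23.872 * 1e6 / (9.81 * 2605.1)
rho = 934.10 kg/m^3


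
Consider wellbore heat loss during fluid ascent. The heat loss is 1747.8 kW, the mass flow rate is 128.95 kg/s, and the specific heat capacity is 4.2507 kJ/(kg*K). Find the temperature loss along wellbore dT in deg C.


dT = Q_loss / (mdot * cp)
dT = 1747.8 / (128.95 * 4.2507)
dT = 3.188673 K
Convert (temperature difference, 1 K = 1 deg C): 3.188673 K = 3.188673 deg C
dT = 3.1887 deg C


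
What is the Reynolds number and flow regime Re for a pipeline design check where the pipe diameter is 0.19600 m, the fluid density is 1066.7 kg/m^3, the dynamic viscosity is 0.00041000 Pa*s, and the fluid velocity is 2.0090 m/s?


Step 1: Re = rho*vel*D/mu = 1066.7*2.009*0.196/0.00041 = 1.0245e+06
Step 2: Re = 1.0245e+06 > 4000, so flow is turbulent.
Re = 1.0245e+06 (turbulent)


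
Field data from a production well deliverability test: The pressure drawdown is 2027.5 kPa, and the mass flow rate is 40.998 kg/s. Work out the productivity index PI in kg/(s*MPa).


PI = mdot * 1000 / dP
PI = 40.998 * 1000 / 2027.5
PI = 20.221 kg/(s*MPa)


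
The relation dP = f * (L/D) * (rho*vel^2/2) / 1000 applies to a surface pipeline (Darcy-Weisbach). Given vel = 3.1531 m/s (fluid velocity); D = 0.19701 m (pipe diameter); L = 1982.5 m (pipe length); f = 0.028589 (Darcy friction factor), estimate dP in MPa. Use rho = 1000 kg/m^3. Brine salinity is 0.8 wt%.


dP = f * (L/D) * (rho*vel^2/2) / 1000
dP = 0.028589 * (1982.5/0.19701) * (1000*3.1531^2/2) / 1000
dP = 1430.110 kPa
Convert: 1430.110 kPa * 0.001 = 1.4301 MPa
dP = 1.4301 MPa


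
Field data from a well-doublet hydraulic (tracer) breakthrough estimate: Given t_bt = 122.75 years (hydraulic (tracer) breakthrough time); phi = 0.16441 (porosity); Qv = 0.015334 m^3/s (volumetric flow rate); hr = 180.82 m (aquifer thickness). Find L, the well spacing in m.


L = sqrt(t_bt*365.25*86400*3*Qv / (pi*hr*phi))
L = sqrt(122.75*365.25*86400*3*0.015334 / (pi*180.82*0.16441))
L = 1381.3 m


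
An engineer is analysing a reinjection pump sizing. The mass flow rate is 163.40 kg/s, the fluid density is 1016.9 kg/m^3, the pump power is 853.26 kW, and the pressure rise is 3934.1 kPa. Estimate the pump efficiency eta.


eta = mdot * dP / (rho * P_pump)
eta = 163.40 * 3934.1 / (1016.9 * 853.26)
eta = 0.74086


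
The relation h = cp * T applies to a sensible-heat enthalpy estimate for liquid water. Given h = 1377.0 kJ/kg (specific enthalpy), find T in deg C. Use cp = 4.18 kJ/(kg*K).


T = h / cp
T = 1377.0 / 4.18
T = 329.43 deg C


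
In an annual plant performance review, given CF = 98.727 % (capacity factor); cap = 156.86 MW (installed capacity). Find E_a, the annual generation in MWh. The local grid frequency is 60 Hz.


E_a = CF / 100 * cap * 8760
E_a = 98.727 / 100 * 156.86 * 8760
E_a = 1.3566e+06 MWh


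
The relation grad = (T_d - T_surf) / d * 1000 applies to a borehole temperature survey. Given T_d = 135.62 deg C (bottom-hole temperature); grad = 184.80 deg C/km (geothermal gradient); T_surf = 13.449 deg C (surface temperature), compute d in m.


d = (T_d - T_surf) / grad * 1000
d = (135.62 - 13.449) / 184.80 * 1000
d = 661.10 m


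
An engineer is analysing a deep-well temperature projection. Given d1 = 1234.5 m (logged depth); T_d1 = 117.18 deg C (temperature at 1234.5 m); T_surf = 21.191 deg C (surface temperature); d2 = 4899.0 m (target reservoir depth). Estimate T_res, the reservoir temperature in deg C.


Step 1: grad = (T_d1 - T_surf)/d1 * 1000 = (117.18 - 21.191)/1234.5 * 1000 = 77.75537 deg C/km
Step 2: T_res = T_surf + grad*d2/1000 = 21.191 + 77.75537*4899.0/1000 = 402.11 deg C
T_res = 402.11 deg C


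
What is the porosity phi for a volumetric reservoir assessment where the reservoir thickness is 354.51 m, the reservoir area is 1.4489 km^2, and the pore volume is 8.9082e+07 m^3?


phi = Vp / (A * 1e6 * hr)
phi = 8.9082e+07 / (1.4489 * 1e6 * 354.51)
phi = 0.17343


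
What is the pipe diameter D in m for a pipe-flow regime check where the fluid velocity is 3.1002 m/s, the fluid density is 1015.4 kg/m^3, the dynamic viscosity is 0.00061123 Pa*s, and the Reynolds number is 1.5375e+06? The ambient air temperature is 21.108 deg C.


D = Re * mu / (rho * vel)
D = 1.5375e+06 * 0.00061123 / (1015.4 * 3.1002)
D = 0.29853 m


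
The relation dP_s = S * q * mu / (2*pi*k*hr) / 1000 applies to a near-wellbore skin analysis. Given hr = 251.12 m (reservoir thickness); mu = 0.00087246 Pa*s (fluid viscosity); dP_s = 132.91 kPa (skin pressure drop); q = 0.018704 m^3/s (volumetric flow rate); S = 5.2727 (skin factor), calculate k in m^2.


k = S*q*mu / (2*pi*dP_s*1000*hr)
k = 5.2727*0.018704*0.00087246 / (2*pi*132.91*1000*251.12)
k = 4.1029e-13 m^2


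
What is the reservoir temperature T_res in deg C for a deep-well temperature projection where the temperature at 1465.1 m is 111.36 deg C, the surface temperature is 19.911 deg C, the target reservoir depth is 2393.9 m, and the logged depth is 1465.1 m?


Step 1: grad = (T_d1 - T_surf)/d1 * 1000 = (111.36 - 19.911)/1465.1 * 1000 = 62.41826 deg C/km
Step 2: T_res = T_surf + grad*d2/1000 = 19.911 + 62.41826*2393.9/1000 = 169.33 deg C
T_res = 169.33 deg C


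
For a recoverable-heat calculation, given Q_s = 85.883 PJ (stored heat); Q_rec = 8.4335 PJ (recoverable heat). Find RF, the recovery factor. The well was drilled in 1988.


RF = Q_rec / Q_s
RF = 8.4335 / 85.883
RF = 0.098198


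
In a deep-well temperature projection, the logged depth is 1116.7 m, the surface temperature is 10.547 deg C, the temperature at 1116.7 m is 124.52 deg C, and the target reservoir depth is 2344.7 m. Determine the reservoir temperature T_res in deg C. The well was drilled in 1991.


Step 1: grad = (T_d1 - T_surf)/d1 * 1000 = (124.52 - 10.547)/1116.7 * 1000 = 102.0623 deg C/km
Step 2: T_res = T_surf + grad*d2/1000 = 10.547 + 102.0623*2344.7/1000 = 249.85 deg C
T_res = 249.85 deg C


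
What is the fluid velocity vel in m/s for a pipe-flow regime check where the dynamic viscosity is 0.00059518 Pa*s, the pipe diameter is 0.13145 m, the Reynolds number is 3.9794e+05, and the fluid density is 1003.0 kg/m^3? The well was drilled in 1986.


vel = Re * mu / (rho * D)
vel = 3.9794e+05 * 0.00059518 / (1003.0 * 0.13145)
vel = 1.7964 m/s


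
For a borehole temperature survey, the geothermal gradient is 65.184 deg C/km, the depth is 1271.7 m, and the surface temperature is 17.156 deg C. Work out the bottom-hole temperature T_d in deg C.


T_d = T_surf + grad * d / 1000
T_d = 17.156 + 65.184 * 1271.7 / 1000
T_d = 100.05 deg C


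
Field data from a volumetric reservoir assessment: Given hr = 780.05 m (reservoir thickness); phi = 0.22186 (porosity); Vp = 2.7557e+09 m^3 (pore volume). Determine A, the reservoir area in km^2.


A = Vp / (1e6 * hr * phi)
A = 2.7557e+09 / (1e6 * 780.05 * 0.22186)
A = 15.923 km^2


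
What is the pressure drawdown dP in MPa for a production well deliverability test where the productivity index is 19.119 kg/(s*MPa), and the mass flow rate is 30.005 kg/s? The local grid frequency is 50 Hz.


dP = mdot * 1000 / PI
dP = 30.005 * 1000 / 19.119
dP = 1569.381 kPa
Convert: 1569.381 kPa * 0.001 = 1.5694 MPa
dP = 1.5694 MPa


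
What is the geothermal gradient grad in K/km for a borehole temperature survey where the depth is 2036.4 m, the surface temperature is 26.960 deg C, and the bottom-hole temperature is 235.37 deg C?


grad = (T_d - T_surf) / d * 1000
grad = (235.37 - 26.960) / 2036.4 * 1000
grad = 102.3424 deg C/km
Convert: 102.3424 deg C/km * 1.0 = 102.34 K/km
grad = 102.34 K/km


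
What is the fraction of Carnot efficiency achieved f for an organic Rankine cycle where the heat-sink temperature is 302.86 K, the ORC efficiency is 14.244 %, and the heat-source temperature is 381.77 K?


f = (eta_orc/100) / (1 - Tc/Th)
f = (14.244/100) / (1 - 302.86/381.77)
f = 0.68913


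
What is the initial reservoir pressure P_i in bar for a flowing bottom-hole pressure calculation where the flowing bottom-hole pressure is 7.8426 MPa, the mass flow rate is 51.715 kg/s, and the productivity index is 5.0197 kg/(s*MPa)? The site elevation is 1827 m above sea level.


P_i = P_wf + mdot / PI
P_i = 7.8426 + 51.715 / 5.0197
P_i = 18.14501 MPa
Convert: 18.14501 MPa * 10.0 = 181.45 bar
P_i = 181.45 bar


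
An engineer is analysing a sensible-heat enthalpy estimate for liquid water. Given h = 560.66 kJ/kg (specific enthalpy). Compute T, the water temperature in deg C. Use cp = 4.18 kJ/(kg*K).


T = h / cp
T = 560.66 / 4.18
T = 134.13 deg C


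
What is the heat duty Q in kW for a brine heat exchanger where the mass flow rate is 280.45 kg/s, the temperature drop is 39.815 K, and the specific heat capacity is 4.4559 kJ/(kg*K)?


Q = mdot * cp * dT / 1000
Q = 280.45 * 4.4559 * 39.815 / 1000
Q = 49.75510 MW
Convert: 49.75510 MW * 1000.0 = 49755 kW
Q = 49755 kW


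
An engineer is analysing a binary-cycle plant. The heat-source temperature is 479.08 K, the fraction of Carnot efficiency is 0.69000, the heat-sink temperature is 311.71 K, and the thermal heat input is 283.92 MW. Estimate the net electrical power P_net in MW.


Step 1: eta = (1 - Tc/Th)*f = (1 - 311.71/479.08)*0.69 = 0.2410564
Step 2: P_net = eta * Q_in = 0.2410564 * 283.92 = 68.441 MW
P_net = 68.441 MW


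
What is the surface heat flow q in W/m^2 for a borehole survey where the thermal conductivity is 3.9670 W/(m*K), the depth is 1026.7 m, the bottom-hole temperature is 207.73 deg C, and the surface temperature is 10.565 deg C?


Step 1: grad = (T_d - T_surf)/d * 1000 = (207.73 - 10.565)/1026.7 * 1000 = 192.0376 deg C/km
Step 2: q = k * grad / 1000 = 3.967 * 192.0376 / 1000 = 0.76181 W/m^2
q = 0.76181 W/m^2


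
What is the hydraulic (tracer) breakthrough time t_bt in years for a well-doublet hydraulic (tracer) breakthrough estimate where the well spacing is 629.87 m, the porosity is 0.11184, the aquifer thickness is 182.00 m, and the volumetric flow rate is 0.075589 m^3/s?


t_bt = pi * hr * phi * L^2 / (3 * Qv) / (365.25*86400)
t_bt = pi * 182.00 * 0.11184 * 629.87^2 / (3 * 0.075589) / (365.25*86400)
t_bt = 3.5452 years


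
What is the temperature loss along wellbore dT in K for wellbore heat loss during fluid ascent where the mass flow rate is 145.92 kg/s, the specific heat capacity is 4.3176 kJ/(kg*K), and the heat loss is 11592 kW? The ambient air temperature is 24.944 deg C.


dT = Q_loss / (mdot * cp)
dT = 11592 / (145.92 * 4.3176)
dT = 18.399 K


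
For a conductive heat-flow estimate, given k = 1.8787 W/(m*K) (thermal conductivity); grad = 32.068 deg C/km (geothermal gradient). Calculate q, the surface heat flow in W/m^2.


q = k * grad / 1000
q = 1.8787 * 32.068 / 1000
q = 0.060246 W/m^2


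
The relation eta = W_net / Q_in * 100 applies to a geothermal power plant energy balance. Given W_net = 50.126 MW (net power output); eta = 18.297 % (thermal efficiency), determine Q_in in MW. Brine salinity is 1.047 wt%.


Q_in = W_net / (eta / 100)
Q_in = 50.126 / (18.297 / 100)
Q_in = 273.96 MW


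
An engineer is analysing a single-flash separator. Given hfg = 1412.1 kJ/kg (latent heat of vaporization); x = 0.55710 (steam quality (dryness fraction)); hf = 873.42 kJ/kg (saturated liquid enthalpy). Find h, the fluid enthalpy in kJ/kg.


h = hf + x * hfg
h = 873.42 + 0.55710 * 1412.1
h = 1660.1 kJ/kg


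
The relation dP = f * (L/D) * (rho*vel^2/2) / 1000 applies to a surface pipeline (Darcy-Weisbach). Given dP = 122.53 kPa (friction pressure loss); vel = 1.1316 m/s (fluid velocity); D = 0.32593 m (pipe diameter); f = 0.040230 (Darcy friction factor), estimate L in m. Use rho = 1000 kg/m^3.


L = dP*1000*D / (f*rho*vel^2/2)
L = 122.53*1000*0.32593 / (0.040230*1000*1.1316^2/2)
L = 1550.5 m


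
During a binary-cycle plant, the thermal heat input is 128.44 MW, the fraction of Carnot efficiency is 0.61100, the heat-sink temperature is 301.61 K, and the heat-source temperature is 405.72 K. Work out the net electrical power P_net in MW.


Step 1: eta = (1 - Tc/Th)*f = (1 - 301.61/405.72)*0.611 = 0.1567860
Step 2: P_net = eta * Q_in = 0.1567860 * 128.44 = 20.138 MW
P_net = 20.138 MW


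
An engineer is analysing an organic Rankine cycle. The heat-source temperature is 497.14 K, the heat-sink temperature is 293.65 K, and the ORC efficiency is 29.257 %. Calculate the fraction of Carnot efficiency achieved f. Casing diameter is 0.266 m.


f = (eta_orc/100) / (1 - Tc/Th)
f = (29.257/100) / (1 - 293.65/497.14)
f = 0.71477


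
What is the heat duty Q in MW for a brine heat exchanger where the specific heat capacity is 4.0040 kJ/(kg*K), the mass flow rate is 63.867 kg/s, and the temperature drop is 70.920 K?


Q = mdot * cp * dT / 1000
Q = 63.867 * 4.0040 * 70.920 / 1000
Q = 18.136 MW


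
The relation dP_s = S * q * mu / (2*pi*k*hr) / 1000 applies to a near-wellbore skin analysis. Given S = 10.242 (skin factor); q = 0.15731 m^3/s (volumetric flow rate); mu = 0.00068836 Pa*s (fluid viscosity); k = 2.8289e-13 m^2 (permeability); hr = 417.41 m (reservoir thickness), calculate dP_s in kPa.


dP_s = S * q * mu / (2*pi*k*hr) / 1000
dP_s = 10.242 * 0.15731 * 0.00068836 / (2*pi*2.8289e-13*417.41) / 1000
dP_s = 1494.8 kPa


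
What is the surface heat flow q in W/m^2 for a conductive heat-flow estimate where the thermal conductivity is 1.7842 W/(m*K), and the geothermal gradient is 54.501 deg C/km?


q = k * grad / 1000
q = 1.7842 * 54.501 / 1000
q = 0.097241 W/m^2


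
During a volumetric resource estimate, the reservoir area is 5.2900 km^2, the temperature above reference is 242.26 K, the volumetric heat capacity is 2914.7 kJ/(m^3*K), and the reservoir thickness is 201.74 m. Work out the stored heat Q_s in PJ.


Step 1: Vr = A*1e6*hr = 5.29*1e6*201.74 = 1.067205e+09 m^3
Step 2: Q_s = Vr*rhoc*dT/1e12 = 1.067205e+09*2914.7*242.26/1e12 = 753.57 PJ
Q_s = 753.57 PJ


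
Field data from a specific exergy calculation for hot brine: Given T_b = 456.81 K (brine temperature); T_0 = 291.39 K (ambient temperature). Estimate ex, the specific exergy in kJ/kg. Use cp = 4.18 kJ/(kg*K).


ex = cp * ((T_b - T_0) - T_0 * ln(T_b/T_0))
ex = 4.18 * ((456.81 - 291.39) - 291.39 * ln(456.81/291.39))
ex = 143.83 kJ/kg


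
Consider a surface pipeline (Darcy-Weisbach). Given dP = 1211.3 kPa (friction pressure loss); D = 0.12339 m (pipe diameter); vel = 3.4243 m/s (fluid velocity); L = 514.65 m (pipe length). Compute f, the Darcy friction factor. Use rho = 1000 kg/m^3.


f = dP*1000 / ((L/D)*(rho*vel^2/2))
f = 1211.3*1000 / ((514.65/0.12339)*(1000*3.4243^2/2))
f = 0.049534


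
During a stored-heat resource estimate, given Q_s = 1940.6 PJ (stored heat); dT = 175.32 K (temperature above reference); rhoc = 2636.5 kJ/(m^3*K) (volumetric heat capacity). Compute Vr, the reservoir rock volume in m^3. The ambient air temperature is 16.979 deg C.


Vr = Q_s * 1e12 / (rhoc * dT)
Vr = 1940.6 * 1e12 / (2636.5 * 175.32)
Vr = 4.1983e+09 m^3


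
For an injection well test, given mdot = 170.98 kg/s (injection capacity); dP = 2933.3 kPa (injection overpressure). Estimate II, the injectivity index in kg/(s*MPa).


II = mdot * 1000 / dP
II = 170.98 * 1000 / 2933.3
II = 58.289 kg/(s*MPa)


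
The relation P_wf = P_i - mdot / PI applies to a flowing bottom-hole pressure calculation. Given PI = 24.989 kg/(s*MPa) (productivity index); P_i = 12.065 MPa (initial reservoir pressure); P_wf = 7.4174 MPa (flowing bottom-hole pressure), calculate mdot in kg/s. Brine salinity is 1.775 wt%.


mdot = (P_i - P_wf) * PI
mdot = (12.065 - 7.4174) * 24.989
mdot = 116.14 kg/s


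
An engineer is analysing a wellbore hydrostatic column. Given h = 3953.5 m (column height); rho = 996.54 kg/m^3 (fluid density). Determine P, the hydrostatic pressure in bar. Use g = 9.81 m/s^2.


P = rho * g * h / 1e6
P = 996.54 * 9.81 * 3953.5 / 1e6
P = 38.64964 MPa
Convert: 38.64964 MPa * 10.0 = 386.50 bar
P = 386.50 bar


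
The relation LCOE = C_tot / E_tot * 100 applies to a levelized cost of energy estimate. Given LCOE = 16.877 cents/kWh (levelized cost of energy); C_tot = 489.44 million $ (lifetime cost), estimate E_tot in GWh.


E_tot = C_tot / LCOE * 100
E_tot = 489.44 / 16.877 * 100
E_tot = 2900.0 GWh


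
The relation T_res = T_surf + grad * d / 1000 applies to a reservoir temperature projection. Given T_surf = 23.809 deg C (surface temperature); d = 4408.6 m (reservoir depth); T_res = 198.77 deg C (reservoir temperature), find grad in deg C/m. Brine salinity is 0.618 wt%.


grad = (T_res - T_surf) / d * 1000
grad = (198.77 - 23.809) / 4408.6 * 1000
grad = 39.68629 deg C/km
Convert: 39.68629 deg C/km * 0.001 = 0.039686 deg C/m
grad = 0.039686 deg C/m


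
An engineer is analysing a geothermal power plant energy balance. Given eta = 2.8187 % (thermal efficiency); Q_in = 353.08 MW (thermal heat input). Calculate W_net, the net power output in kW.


W_net = eta / 100 * Q_in
W_net = 2.8187 / 100 * 353.08
W_net = 9.952266 MW
Convert: 9.952266 MW * 1000.0 = 9952.3 kW
W_net = 9952.3 kW


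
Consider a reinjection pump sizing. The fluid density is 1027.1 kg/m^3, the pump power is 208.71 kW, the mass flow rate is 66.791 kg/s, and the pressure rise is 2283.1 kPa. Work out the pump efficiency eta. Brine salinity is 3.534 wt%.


eta = mdot * dP / (rho * P_pump)
eta = 66.791 * 2283.1 / (1027.1 * 208.71)
eta = 0.71136


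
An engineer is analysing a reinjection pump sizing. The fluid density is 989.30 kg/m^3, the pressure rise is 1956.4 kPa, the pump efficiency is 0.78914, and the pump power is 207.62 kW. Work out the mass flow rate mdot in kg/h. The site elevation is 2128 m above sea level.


mdot = P_pump * rho * eta / dP
mdot = 207.62 * 989.30 * 0.78914 / 1956.4
mdot = 82.85021 kg/s
Convert: 82.85021 kg/s * 3600.0 = 2.9826e+05 kg/h
mdot = 2.9826e+05 kg/h


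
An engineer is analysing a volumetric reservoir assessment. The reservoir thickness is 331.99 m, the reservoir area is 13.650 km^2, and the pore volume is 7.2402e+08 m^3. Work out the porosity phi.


phi = Vp / (A * 1e6 * hr)
phi = 7.2402e+08 / (13.650 * 1e6 * 331.99)
phi = 0.15977


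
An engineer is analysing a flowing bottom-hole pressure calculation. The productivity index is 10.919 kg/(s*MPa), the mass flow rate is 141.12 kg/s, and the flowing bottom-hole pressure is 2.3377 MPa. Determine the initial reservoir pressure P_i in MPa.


P_i = P_wf + mdot / PI
P_i = 2.3377 + 141.12 / 10.919
P_i = 15.262 MPa


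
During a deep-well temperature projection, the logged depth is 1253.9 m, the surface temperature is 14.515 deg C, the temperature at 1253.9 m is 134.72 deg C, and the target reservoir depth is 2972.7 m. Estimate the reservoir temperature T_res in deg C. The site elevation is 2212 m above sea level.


Step 1: grad = (T_d1 - T_surf)/d1 * 1000 = (134.72 - 14.515)/1253.9 * 1000 = 95.86490 deg C/km
Step 2: T_res = T_surf + grad*d2/1000 = 14.515 + 95.86490*2972.7/1000 = 299.49 deg C
T_res = 299.49 deg C


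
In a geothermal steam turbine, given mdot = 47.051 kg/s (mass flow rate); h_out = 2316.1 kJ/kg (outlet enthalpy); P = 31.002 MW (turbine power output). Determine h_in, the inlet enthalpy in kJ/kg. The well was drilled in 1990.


h_in = h_out + P * 1000 / mdot
h_in = 2316.1 + 31.002 * 1000 / 47.051
h_in = 2975.0 kJ/kg


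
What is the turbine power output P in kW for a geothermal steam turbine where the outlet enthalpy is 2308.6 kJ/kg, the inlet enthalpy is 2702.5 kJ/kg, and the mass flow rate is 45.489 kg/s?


P = mdot * (h_in - h_out) / 1000
P = 45.489 * (2702.5 - 2308.6) / 1000
P = 17.91812 MW
Convert: 17.91812 MW * 1000.0 = 17918 kW
P = 17918 kW


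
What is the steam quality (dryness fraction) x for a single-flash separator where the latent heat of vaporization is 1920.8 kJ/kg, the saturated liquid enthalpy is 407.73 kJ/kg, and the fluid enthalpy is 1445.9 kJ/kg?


x = (h - hf) / hfg
x = (1445.9 - 407.73) / 1920.8
x = 0.54049


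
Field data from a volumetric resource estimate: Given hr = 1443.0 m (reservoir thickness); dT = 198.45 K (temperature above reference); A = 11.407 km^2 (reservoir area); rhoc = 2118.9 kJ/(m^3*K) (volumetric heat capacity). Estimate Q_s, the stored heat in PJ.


Step 1: Vr = A*1e6*hr = 11.407*1e6*1443.0 = 1.646030e+10 m^3
Step 2: Q_s = Vr*rhoc*dT/1e12 = 1.646030e+10*2118.9*198.45/1e12 = 6921.5 PJ
Q_s = 6921.5 PJ


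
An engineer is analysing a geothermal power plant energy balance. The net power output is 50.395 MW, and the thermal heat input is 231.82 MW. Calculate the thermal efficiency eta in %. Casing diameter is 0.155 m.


eta = W_net / Q_in * 100
eta = 50.395 / 231.82 * 100
eta = 21.739 %


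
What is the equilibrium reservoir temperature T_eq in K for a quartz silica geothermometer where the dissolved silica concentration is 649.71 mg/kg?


T_eq = 1309 / (5.19 - log10(SiO2)) - 273.15
T_eq = 1309 / (5.19 - log10(649.71)) - 273.15
T_eq = 277.4792 deg C
Convert to K: 277.4792 + 273.15 = 550.63 K
T_eq = 550.63 K


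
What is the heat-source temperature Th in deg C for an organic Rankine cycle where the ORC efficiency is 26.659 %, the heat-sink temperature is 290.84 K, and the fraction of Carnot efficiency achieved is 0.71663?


Th = Tc / (1 - (eta_orc/100)/f)
Th = 290.84 / (1 - (26.659/100)/0.71663)
Th = 463.1248 K
Convert to deg C: 463.1248 - 273.15 = 189.97 deg C
Th = 189.97 deg C


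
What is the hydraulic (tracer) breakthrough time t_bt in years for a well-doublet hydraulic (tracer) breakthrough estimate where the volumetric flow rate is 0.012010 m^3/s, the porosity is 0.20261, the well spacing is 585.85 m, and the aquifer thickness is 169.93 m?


t_bt = pi * hr * phi * L^2 / (3 * Qv) / (365.25*86400)
t_bt = pi * 169.93 * 0.20261 * 585.85^2 / (3 * 0.012010) / (365.25*86400)
t_bt = 32.650 years


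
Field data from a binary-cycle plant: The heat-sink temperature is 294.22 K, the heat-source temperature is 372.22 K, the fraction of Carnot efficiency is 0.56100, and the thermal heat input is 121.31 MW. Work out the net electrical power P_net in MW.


Step 1: eta = (1 - Tc/Th)*f = (1 - 294.22/372.22)*0.561 = 0.1175595
Step 2: P_net = eta * Q_in = 0.1175595 * 121.31 = 14.261 MW
P_net = 14.261 MW


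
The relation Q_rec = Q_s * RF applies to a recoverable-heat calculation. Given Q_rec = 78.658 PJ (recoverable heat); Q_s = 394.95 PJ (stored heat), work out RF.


RF = Q_rec / Q_s
RF = 78.658 / 394.95
RF = 0.19916


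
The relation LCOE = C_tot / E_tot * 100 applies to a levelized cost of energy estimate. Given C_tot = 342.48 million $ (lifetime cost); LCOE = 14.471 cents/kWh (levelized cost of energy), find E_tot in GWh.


E_tot = C_tot / LCOE * 100
E_tot = 342.48 / 14.471 * 100
E_tot = 2366.7 GWh


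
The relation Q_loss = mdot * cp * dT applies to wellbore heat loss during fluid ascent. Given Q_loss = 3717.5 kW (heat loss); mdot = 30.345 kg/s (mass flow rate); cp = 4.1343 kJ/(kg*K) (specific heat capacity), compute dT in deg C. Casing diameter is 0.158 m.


dT = Q_loss / (mdot * cp)
dT = 3717.5 / (30.345 * 4.1343)
dT = 29.63206 K
Convert (temperature difference, 1 K = 1 deg C): 29.63206 K = 29.63206 deg C
dT = 29.632 deg C


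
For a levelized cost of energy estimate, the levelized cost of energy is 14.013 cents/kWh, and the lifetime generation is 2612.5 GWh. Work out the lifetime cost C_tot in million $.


C_tot = LCOE / 100 * E_tot
C_tot = 14.013 / 100 * 2612.5
C_tot = 366.09 million $


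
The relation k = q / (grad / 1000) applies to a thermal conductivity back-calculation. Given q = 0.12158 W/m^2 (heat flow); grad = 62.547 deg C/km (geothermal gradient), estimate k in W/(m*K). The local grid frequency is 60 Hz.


k = q / (grad / 1000)
k = 0.12158 / (62.547 / 1000)
k = 1.9438 W/(m*K)


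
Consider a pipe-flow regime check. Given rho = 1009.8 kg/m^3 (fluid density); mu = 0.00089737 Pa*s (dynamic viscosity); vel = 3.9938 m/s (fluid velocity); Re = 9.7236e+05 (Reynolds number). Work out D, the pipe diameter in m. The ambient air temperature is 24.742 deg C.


D = Re * mu / (rho * vel)
D = 9.7236e+05 * 0.00089737 / (1009.8 * 3.9938)
D = 0.21636 m


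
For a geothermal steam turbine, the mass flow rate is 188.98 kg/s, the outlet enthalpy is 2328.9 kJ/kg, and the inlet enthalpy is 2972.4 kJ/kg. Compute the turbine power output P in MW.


P = mdot * (h_in - h_out) / 1000
P = 188.98 * (2972.4 - 2328.9) / 1000
P = 121.61 MW


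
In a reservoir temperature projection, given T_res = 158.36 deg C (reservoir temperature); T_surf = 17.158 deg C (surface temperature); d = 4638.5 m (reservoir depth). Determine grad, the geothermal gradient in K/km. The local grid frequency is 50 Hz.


grad = (T_res - T_surf) / d * 1000
grad = (158.36 - 17.158) / 4638.5 * 1000
grad = 30.44131 deg C/km
Convert: 30.44131 deg C/km * 1.0 = 30.441 K/km
grad = 30.441 K/km


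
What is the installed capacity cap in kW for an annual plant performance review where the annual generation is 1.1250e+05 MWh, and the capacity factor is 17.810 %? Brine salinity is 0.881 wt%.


cap = E_a / (CF/100 * 8760)
cap = 1.1250e+05 / (17.810/100 * 8760)
cap = 72.10817 MW
Convert: 72.10817 MW * 1000.0 = 72108 kW
cap = 72108 kW


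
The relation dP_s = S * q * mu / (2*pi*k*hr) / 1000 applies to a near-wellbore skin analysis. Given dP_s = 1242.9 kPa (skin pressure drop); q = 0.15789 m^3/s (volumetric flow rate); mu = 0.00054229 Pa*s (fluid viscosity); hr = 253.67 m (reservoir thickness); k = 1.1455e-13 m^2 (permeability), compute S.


S = dP_s * 1000 * 2*pi*k*hr / (q*mu)
S = 1242.9 * 1000 * 2*pi*1.1455e-13*253.67 / (0.15789*0.00054229)
S = 2.6503


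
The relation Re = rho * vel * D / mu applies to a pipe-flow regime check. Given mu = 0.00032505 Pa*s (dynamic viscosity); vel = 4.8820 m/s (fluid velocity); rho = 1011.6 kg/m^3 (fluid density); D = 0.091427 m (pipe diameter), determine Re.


Re = rho * vel * D / mu
Re = 1011.6 * 4.8820 * 0.091427 / 0.00032505
Re = 1.3891e+06


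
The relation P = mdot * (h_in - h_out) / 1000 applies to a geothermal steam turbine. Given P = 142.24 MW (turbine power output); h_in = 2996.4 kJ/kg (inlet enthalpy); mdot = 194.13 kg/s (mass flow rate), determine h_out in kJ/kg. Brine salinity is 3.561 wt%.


h_out = h_in - P * 1000 / mdot
h_out = 2996.4 - 142.24 * 1000 / 194.13
h_out = 2263.7 kJ/kg


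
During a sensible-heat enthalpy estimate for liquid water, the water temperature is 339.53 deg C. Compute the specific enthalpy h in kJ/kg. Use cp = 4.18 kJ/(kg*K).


h = cp * T
h = 4.18 * 339.53
h = 1419.2 kJ/kg


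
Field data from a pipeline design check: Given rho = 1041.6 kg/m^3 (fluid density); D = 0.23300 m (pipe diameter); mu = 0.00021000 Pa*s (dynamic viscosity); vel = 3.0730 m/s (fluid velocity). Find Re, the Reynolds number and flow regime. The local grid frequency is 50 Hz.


Step 1: Re = rho*vel*D/mu = 1041.6*3.073*0.233/0.00021 = 3.5514e+06
Step 2: Re = 3.5514e+06 > 4000, so flow is turbulent.
Re = 3.5514e+06 (turbulent)


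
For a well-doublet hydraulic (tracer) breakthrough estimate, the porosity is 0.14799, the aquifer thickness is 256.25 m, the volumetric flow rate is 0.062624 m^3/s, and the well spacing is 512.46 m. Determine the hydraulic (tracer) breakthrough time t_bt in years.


t_bt = pi * hr * phi * L^2 / (3 * Qv) / (365.25*86400)
t_bt = pi * 256.25 * 0.14799 * 512.46^2 / (3 * 0.062624) / (365.25*86400)
t_bt = 5.2772 years


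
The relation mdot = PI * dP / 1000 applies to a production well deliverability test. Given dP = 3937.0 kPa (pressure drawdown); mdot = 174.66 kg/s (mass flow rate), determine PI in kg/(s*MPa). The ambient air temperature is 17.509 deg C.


PI = mdot * 1000 / dP
PI = 174.66 * 1000 / 3937.0
PI = 44.364 kg/(s*MPa)


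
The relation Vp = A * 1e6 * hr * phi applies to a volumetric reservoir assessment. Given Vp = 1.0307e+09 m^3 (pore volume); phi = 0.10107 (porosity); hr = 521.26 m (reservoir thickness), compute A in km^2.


A = Vp / (1e6 * hr * phi)
A = 1.0307e+09 / (1e6 * 521.26 * 0.10107)
A = 19.564 km^2


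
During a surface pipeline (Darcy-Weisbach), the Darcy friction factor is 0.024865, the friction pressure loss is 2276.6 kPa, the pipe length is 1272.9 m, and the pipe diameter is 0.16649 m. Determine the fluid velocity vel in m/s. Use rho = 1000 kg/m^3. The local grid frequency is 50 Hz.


vel = sqrt(dP*1000*2*D / (f*L*rho))
vel = sqrt(2276.6*1000*2*0.16649 / (0.024865*1272.9*1000))
vel = 4.8940 m/s


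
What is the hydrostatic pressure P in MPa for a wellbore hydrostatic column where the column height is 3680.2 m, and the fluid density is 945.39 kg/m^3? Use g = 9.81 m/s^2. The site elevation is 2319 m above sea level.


P = rho * g * h / 1e6
P = 945.39 * 9.81 * 3680.2 / 1e6
P = 34.131 MPa


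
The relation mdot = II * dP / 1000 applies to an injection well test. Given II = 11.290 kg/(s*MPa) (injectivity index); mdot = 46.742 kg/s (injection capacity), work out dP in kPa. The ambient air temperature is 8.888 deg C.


dP = mdot * 1000 / II
dP = 46.742 * 1000 / 11.290
dP = 4140.1 kPa


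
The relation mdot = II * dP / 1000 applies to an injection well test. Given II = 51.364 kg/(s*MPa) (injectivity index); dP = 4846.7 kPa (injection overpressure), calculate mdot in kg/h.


mdot = II * dP / 1000
mdot = 51.364 * 4846.7 / 1000
mdot = 248.9459 kg/s
Convert: 248.9459 kg/s * 3600.0 = 8.9621e+05 kg/h
mdot = 8.9621e+05 kg/h


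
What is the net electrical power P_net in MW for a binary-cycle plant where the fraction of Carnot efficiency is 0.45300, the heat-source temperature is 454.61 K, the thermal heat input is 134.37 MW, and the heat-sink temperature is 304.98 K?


Step 1: eta = (1 - Tc/Th)*f = (1 - 304.98/454.61)*0.453 = 0.1491001
Step 2: P_net = eta * Q_in = 0.1491001 * 134.37 = 20.035 MW
P_net = 20.035 MW


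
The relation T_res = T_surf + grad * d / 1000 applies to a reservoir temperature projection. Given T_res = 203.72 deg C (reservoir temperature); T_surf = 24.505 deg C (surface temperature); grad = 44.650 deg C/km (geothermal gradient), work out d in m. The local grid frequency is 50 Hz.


d = (T_res - T_surf) / grad * 1000
d = (203.72 - 24.505) / 44.650 * 1000
d = 4013.8 m


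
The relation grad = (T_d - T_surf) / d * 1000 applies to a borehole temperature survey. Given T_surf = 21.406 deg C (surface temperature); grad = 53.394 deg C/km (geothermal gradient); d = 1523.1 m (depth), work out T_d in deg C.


T_d = T_surf + grad * d / 1000
T_d = 21.406 + 53.394 * 1523.1 / 1000
T_d = 102.73 deg C


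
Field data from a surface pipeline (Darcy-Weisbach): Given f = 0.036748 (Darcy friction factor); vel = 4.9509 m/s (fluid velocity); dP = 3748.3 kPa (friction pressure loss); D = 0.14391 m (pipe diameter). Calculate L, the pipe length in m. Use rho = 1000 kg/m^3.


L = dP*1000*D / (f*rho*vel^2/2)
L = 3748.3*1000*0.14391 / (0.036748*1000*4.9509^2/2)
L = 1197.7 m


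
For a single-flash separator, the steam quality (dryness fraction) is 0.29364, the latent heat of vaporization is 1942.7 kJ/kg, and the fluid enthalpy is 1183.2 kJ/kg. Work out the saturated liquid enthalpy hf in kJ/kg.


hf = h - x * hfg
hf = 1183.2 - 0.29364 * 1942.7
hf = 612.75 kJ/kg


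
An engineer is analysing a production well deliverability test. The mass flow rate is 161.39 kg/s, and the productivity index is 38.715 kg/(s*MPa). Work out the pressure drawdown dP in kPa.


dP = mdot * 1000 / PI
dP = 161.39 * 1000 / 38.715
dP = 4168.7 kPa


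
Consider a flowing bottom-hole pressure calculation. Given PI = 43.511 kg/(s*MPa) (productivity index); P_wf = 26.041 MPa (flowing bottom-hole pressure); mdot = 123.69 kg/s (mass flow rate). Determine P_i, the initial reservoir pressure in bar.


P_i = P_wf + mdot / PI
P_i = 26.041 + 123.69 / 43.511
P_i = 28.88373 MPa
Convert: 28.88373 MPa * 10.0 = 288.84 bar
P_i = 288.84 bar


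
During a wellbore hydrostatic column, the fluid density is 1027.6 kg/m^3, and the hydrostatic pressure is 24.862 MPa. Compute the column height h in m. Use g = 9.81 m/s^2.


h = P * 1e6 / (g * rho)
h = 24.862 * 1e6 / (9.81 * 1027.6)
h = 2466.3 m


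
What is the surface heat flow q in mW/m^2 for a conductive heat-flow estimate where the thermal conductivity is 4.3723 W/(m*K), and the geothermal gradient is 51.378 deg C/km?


q = k * grad / 1000
q = 4.3723 * 51.378 / 1000
q = 0.2246400 W/m^2
Convert: 0.2246400 W/m^2 * 1000.0 = 224.64 mW/m^2
q = 224.64 mW/m^2


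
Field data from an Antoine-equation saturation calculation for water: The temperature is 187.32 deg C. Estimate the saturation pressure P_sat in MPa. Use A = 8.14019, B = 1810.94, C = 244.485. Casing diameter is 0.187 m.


P_sat = 10^(A - B/(C + T)) / 760 * 0.101325
P_sat = 10^(8.14019 - 1810.94/(244.485 + 187.32)) / 760 * 0.101325
P_sat = 1.1782 MPa


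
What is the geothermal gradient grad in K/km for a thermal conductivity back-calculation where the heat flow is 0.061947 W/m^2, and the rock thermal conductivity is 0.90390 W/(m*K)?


grad = q / k * 1000
grad = 0.061947 / 0.90390 * 1000
grad = 68.53302 deg C/km
Convert: 68.53302 deg C/km * 1.0 = 68.533 K/km
grad = 68.533 K/km


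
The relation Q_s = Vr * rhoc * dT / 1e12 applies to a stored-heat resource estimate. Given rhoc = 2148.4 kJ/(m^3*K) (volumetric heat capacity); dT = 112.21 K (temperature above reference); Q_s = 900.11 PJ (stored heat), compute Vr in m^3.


Vr = Q_s * 1e12 / (rhoc * dT)
Vr = 900.11 * 1e12 / (2148.4 * 112.21)
Vr = 3.7338e+09 m^3
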